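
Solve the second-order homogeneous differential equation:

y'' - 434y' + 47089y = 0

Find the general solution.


Characteristic equation: r² - 434r + 47089 = 0, i.e. (r - 217)² = 0.
Repeated root r = 217; include an x factor for the second linearly independent solution.
General solution: y = (C₁ + C₂x)e^(217x).


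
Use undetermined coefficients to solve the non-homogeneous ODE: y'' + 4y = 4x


Homogeneous: r² + 4 = 0 ⇒ r = ±2i, y_h = C₁cos(2x) + C₂sin(2x).
Polynomial forcing; try y_p = Ax + B. Then y_p'' + 4 y_p = 4(Ax + B) = 4x, so B = 0 and A = 1.
General solution: y = C₁cos(2x) + C₂sin(2x) + x.


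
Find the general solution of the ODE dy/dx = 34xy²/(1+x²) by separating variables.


Separate: dy/y² = 34x/(1+x²) dx.
Integrate LHS: ∫ dy/y² = -1/y.
Integrate RHS via u = 1+x²: 17ln(1+x²) + C.
Result: -1/y = 17ln(1+x²) + C.


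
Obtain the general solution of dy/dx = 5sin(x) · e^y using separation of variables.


Separate: e^(-y) dy = 5sin(x) dx.
Integrate: -e^(-y) = -5cos(x) + C₀.
Rearrange: e^(-y) = 5cos(x) + C.


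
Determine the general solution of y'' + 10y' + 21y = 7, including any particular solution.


Characteristic roots of r² + 10r + 21 = 0 are -3, -7.
y_h = C₁e^(-3x) + C₂e^(-7x).
Constant forcing; try y_p = A. Then 21A = 7 ⇒ A = 1/3.
General solution: y = C₁e^(-3x) + C₂e^(-7x) + 1/3.


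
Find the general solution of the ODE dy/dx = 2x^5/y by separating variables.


Separate variables: y dy = 2x^5 dx.
Integrate both sides: y²/2 = (1/3)x^6 + C₀.
Multiply by 2: y² = (2/3)x^6 + C.


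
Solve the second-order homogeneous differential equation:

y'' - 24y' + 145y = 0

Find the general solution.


Characteristic equation: r² - 24r + 145 = 0.
Discriminant is negative; roots r = 12 ± 1i (complex conjugate pair).
General solution uses e^(α x)(C₁ cos(β x) + C₂ sin(β x)): y = e^(12x)(C₁cos(x) + C₂sin(x)).


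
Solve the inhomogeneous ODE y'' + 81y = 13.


Homogeneous part: r² + 81 = 0 ⇒ r = ±9i, so y_h = C₁cos(9x) + C₂sin(9x).
Try constant y_p = A; plug in: 81A = 13 ⇒ A = 13/81.
General solution: y = C₁cos(9x) + C₂sin(9x) + 13/81.


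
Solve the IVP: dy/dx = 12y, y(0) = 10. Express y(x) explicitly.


General solution of y' = 12y is y = Ce^(12x).
Apply y(0) = 10: C = 10.
Particular solution: y = 10e^(12x).


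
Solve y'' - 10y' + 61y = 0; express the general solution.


Characteristic equation: r² - 10r + 61 = 0.
Discriminant is negative; roots r = 5 ± 6i (complex conjugate pair).
General solution uses e^(α x)(C₁ cos(β x) + C₂ sin(β x)): y = e^(5x)(C₁cos(6x) + C₂sin(6x)).


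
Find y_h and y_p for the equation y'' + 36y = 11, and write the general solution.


Homogeneous part: r² + 36 = 0 ⇒ r = ±6i, so y_h = C₁cos(6x) + C₂sin(6x).
Try constant y_p = A; plug in: 36A = 11 ⇒ A = 11/36.
General solution: y = C₁cos(6x) + C₂sin(6x) + 11/36.


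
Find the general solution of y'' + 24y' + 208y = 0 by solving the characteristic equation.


Characteristic equation: r² + 24r + 208 = 0.
Discriminant is negative; roots r = -12 ± 8i (complex conjugate pair).
General solution uses e^(α x)(C₁ cos(β x) + C₂ sin(β x)): y = e^(-12x)(C₁cos(8x) + C₂sin(8x)).


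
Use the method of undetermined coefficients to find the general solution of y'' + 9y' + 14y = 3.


Characteristic roots of r² + 9r + 14 = 0 are -2, -7.
y_h = C₁e^(-2x) + C₂e^(-7x).
Constant forcing; try y_p = A. Then 14A = 3 ⇒ A = 3/14.
General solution: y = C₁e^(-2x) + C₂e^(-7x) + 3/14.


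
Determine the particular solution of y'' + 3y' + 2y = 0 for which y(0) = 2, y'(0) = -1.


Characteristic roots of r² + 3r + 2 = 0 are -2, -1.
General solution y = c₁ e^(-2x) + c₂ e^(-x).
Apply y(0) = 2: c₁ + c₂ = 2. Apply y'(0) = -1: -2 c₁ - 1 c₂ = -1.
Solve: c₁ = -1, c₂ = 3.
Particular solution: y = -e^(-2x) + 3e^(-x).


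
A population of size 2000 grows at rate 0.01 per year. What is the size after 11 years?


The ODE dP/dt = 0.01P has solution P(t) = P(0)e^(0.01t).
Substitute P(0) = 2000 and t = 11: P(11) = 2000 e^(0.11) ≈ 2233.


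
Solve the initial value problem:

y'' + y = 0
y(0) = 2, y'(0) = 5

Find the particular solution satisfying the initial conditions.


Characteristic roots of r² + 1 = 0 are ±1i, so y = C₁cos(x) + C₂sin(x).
Apply y(0) = 2: C₁ = 2. Differentiate and apply y'(0) = 5: 1·C₂ = 5, so C₂ = 5.
Particular solution: y = 2cos(x) + 5sin(x).


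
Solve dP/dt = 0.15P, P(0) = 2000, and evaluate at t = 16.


The ODE dP/dt = 0.15P has solution P(t) = P(0)e^(0.15t).
Substitute P(0) = 2000 and t = 16: P(16) = 2000 e^(2.40) ≈ 22046.


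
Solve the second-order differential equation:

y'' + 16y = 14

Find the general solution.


Homogeneous part: r² + 16 = 0 ⇒ r = ±4i, so y_h = C₁cos(4x) + C₂sin(4x).
Try constant y_p = A; plug in: 16A = 14 ⇒ A = 7/8.
General solution: y = C₁cos(4x) + C₂sin(4x) + 7/8.


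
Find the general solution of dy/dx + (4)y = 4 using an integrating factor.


P(x) = 4, Q(x) = 4; integrating factor μ = e^(4x).
(μ y)' = 4e^(4x) ⇒ μ y = e^(4x) + C.
Divide by μ: y = 1 + Ce^(-4x).


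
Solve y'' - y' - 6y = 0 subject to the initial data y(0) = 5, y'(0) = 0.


Characteristic roots of r² - r - 6 = 0 are -2, 3.
General solution y = c₁ e^(-2x) + c₂ e^(3x).
Apply y(0) = 5: c₁ + c₂ = 5. Apply y'(0) = 0: -2 c₁ + 3 c₂ = 0.
Solve: c₁ = 3, c₂ = 2.
Particular solution: y = 3e^(-2x) + 2e^(3x).


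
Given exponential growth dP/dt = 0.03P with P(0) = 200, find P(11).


The ODE dP/dt = 0.03P has solution P(t) = P(0)e^(0.03t).
Substitute P(0) = 200 and t = 11: P(11) = 200 e^(0.33) ≈ 278.


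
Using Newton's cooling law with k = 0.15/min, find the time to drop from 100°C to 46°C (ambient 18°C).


From T(t) = T_a + (T₀ - T_a)e^(-kt), set T(t) = 46:
(46 - 18) / (100 - 18) = e^(-0.15t), so t = -ln(0.341)/0.15 ≈ 7.2 minutes.


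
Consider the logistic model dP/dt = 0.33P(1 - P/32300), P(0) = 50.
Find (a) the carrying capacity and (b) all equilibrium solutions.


Logistic ODE dP/dt = 0.33P(1 - P/32300) has equilibria where dP/dt = 0, i.e. P = 0 or P = 32300.
The coefficient (1 - P/K) = 0 when P = K, identifying K = 32300 as the carrying capacity.
(a) K = 32300; (b) equilibria P = 0 and P = 32300.


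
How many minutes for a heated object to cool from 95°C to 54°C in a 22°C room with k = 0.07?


From T(t) = T_a + (T₀ - T_a)e^(-kt), set T(t) = 54:
(54 - 22) / (95 - 22) = e^(-0.07t), so t = -ln(0.438)/0.07 ≈ 11.8 minutes.


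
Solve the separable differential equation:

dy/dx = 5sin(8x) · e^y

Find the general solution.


Separate: e^(-y) dy = 5sin(8x) dx.
Integrate: -e^(-y) = -(5/8)cos(8x) + C₀.
Rearrange: e^(-y) = (5/8)cos(8x) + C.


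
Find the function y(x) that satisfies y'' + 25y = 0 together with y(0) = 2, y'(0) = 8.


Characteristic roots of r² + 25 = 0 are ±5i, so y = C₁cos(5x) + C₂sin(5x).
Apply y(0) = 2: C₁ = 2. Differentiate and apply y'(0) = 8: 5·C₂ = 8, so C₂ = 8/5.
Particular solution: y = 2cos(5x) + (8/5)sin(5x).


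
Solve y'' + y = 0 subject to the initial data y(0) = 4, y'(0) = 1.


Characteristic roots of r² + 1 = 0 are ±1i, so y = C₁cos(x) + C₂sin(x).
Apply y(0) = 4: C₁ = 4. Differentiate and apply y'(0) = 1: 1·C₂ = 1, so C₂ = 1.
Particular solution: y = 4cos(x) + sin(x).


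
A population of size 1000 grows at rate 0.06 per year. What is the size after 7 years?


The ODE dP/dt = 0.06P has solution P(t) = P(0)e^(0.06t).
Substitute P(0) = 1000 and t = 7: P(7) = 1000 e^(0.42) ≈ 1522.


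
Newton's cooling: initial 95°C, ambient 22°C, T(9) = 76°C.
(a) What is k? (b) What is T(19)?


Newton's law: T(t) = T_a + (T₀ - T_a)e^(-kt).
(a) Use T(9) = 76: (76 - 22)/(95 - 22) = e^(-k·9), so k = -ln(0.740)/9 ≈ 0.0335.
(b) Apply k to t = 19: T(19) = 22 + (73)e^(-0.636) ≈ 60.6°C.


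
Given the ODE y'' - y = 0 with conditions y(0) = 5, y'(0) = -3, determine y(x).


Characteristic roots of r² - 1 = 0 are 1, -1.
General solution y = c₁ e^(x) + c₂ e^(-x).
Apply y(0) = 5: c₁ + c₂ = 5. Apply y'(0) = -3: 1 c₁ - 1 c₂ = -3.
Solve: c₁ = 1, c₂ = 4.
Particular solution: y = e^(x) + 4e^(-x).


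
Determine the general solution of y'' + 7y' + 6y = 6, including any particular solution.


Characteristic roots of r² + 7r + 6 = 0 are -1, -6.
y_h = C₁e^(-x) + C₂e^(-6x).
Constant forcing; try y_p = A. Then 6A = 6 ⇒ A = 1.
General solution: y = C₁e^(-x) + C₂e^(-6x) + 1.


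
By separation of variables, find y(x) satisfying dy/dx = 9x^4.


Integrate both sides with respect to x: y = ∫ 9x^4 dx = (9/5)x^5 + C.


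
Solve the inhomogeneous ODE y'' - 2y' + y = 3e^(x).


Characteristic polynomial (r - 1)² = 0; repeated root r = 1.
y_h = (C₁ + C₂x)e^(x). Forcing matches the repeated root (resonance), so try y_p = Ax² e^(x).
Substitute and solve for A: 2A = 3, so A = 3/2.
General solution: y = (C₁ + C₂x + (3/2)x²)e^(x).


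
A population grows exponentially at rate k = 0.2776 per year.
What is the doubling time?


Exponential growth: P(t) = P₀ e^(0.2776t). Set P(t)/P₀ = 2: e^(0.2776t) = 2.
Solve: t = ln(2)/0.2776 ≈ 2.50 years.


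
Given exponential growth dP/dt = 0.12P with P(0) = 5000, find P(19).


The ODE dP/dt = 0.12P has solution P(t) = P(0)e^(0.12t).
Substitute P(0) = 5000 and t = 19: P(19) = 5000 e^(2.28) ≈ 48883.


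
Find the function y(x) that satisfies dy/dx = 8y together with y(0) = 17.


General solution of y' = 8y is y = Ce^(8x).
Apply y(0) = 17: C = 17.
Particular solution: y = 17e^(8x).


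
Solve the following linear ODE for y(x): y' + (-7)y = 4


P(x) = -7 ⇒ μ = e^(-7x).
(μ y)' = 4e^(-7x) ⇒ μ y = -(4/7)e^(-7x) + C.
Divide by μ: y = -4/7 + Ce^(7x).


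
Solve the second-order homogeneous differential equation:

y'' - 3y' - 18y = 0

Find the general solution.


Characteristic equation: r² - 3r - 18 = 0.
Factor: (r - 6)(r + 3) = 0 ⇒ r = 6, -3 (distinct real).
General solution: y = C₁e^(6x) + C₂e^(-3x).


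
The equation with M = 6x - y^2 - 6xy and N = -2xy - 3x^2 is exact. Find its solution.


Check exactness: ∂M/∂y = -2y - 6x and ∂N/∂x = -2y - 6x; equal, so the equation is exact.
Integrate M with respect to x (treating y as constant): ∫M dx = 3x^2 - xy^2 - 3x^2y + h(y).
Differentiate w.r.t. y and set equal to N: all terms match, so h'(y) = 0 and h is a constant absorbed into C.
General solution: 3x^2 - xy^2 - 3x^2y = C.


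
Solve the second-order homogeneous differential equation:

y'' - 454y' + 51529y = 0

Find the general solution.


Characteristic equation: r² - 454r + 51529 = 0, i.e. (r - 227)² = 0.
Repeated root r = 227; include an x factor for the second linearly independent solution.
General solution: y = (C₁ + C₂x)e^(227x).


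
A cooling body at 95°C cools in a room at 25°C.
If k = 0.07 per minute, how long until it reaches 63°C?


From T(t) = T_a + (T₀ - T_a)e^(-kt), set T(t) = 63:
(63 - 25) / (95 - 25) = e^(-0.07t), so t = -ln(0.543)/0.07 ≈ 8.7 minutes.


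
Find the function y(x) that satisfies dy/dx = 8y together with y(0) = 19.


General solution of y' = 8y is y = Ce^(8x).
Apply y(0) = 19: C = 19.
Particular solution: y = 19e^(8x).


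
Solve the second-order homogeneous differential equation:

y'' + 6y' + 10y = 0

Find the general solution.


Characteristic equation: r² + 6r + 10 = 0.
Discriminant is negative; roots r = -3 ± 1i (complex conjugate pair).
General solution uses e^(α x)(C₁ cos(β x) + C₂ sin(β x)): y = e^(-3x)(C₁cos(x) + C₂sin(x)).


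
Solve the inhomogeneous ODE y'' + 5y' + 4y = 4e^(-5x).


Characteristic roots of r² + 5r + 4 = 0 are -4, -1.
y_h = C₁e^(-4x) + C₂e^(-x).
Forcing exponent -5 is not a characteristic root; try y_p = Ae^(-5x).
Substitute: A·(25 + (5)·-5 + (4)) = A·4 = 4, so A = 1.
General solution: y = C₁e^(-4x) + C₂e^(-x) + e^(-5x).


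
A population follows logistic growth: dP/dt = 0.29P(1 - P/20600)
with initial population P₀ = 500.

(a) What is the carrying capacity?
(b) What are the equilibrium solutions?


Logistic ODE dP/dt = 0.29P(1 - P/20600) has equilibria where dP/dt = 0, i.e. P = 0 or P = 20600.
The coefficient (1 - P/K) = 0 when P = K, identifying K = 20600 as the carrying capacity.
(a) K = 20600; (b) equilibria P = 0 and P = 20600.


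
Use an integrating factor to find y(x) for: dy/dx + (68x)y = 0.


P(x) = 68x ⇒ μ = e^(34x²).
Q(x) = 0 so μ y is constant: y = Ce^(-34x²).


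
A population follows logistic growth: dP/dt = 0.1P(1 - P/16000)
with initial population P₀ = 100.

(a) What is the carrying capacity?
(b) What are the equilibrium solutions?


Logistic ODE dP/dt = 0.1P(1 - P/16000) has equilibria where dP/dt = 0, i.e. P = 0 or P = 16000.
The coefficient (1 - P/K) = 0 when P = K, identifying K = 16000 as the carrying capacity.
(a) K = 16000; (b) equilibria P = 0 and P = 16000.


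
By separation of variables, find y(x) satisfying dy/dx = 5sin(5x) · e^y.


Separate: e^(-y) dy = 5sin(5x) dx.
Integrate: -e^(-y) = -cos(5x) + C₀.
Rearrange: e^(-y) = cos(5x) + C.


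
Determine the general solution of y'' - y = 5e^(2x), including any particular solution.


Characteristic roots of r² - 1 = 0 are 1, -1.
y_h = C₁e^(x) + C₂e^(-x).
Forcing exponent 2 is not a characteristic root; try y_p = Ae^(2x).
Substitute: A·(4 + (0)·2 + (-1)) = A·3 = 5, so A = 5/3.
General solution: y = C₁e^(x) + C₂e^(-x) + (5/3)e^(2x).


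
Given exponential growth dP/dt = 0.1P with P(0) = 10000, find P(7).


The ODE dP/dt = 0.1P has solution P(t) = P(0)e^(0.1t).
Substitute P(0) = 10000 and t = 7: P(7) = 10000 e^(0.70) ≈ 20138.


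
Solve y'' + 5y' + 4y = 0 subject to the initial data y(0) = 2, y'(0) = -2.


Characteristic roots of r² + 5r + 4 = 0 are -1, -4.
General solution y = c₁ e^(-x) + c₂ e^(-4x).
Apply y(0) = 2: c₁ + c₂ = 2. Apply y'(0) = -2: -1 c₁ - 4 c₂ = -2.
Solve: c₁ = 2, c₂ = 0.
Particular solution: y = 2e^(-x) + 0e^(-4x).


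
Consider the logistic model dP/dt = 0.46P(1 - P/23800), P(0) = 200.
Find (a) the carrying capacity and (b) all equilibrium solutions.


Logistic ODE dP/dt = 0.46P(1 - P/23800) has equilibria where dP/dt = 0, i.e. P = 0 or P = 23800.
The coefficient (1 - P/K) = 0 when P = K, identifying K = 23800 as the carrying capacity.
(a) K = 23800; (b) equilibria P = 0 and P = 23800.


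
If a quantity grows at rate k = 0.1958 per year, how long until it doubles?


Exponential growth: P(t) = P₀ e^(0.1958t). Set P(t)/P₀ = 2: e^(0.1958t) = 2.
Solve: t = ln(2)/0.1958 ≈ 3.54 years.


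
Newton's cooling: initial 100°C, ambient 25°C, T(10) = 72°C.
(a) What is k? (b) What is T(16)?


Newton's law: T(t) = T_a + (T₀ - T_a)e^(-kt).
(a) Use T(10) = 72: (72 - 25)/(100 - 25) = e^(-k·10), so k = -ln(0.627)/10 ≈ 0.0467.
(b) Apply k to t = 16: T(16) = 25 + (75)e^(-0.748) ≈ 60.5°C.


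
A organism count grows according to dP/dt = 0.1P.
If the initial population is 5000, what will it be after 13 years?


The ODE dP/dt = 0.1P has solution P(t) = P(0)e^(0.1t).
Substitute P(0) = 5000 and t = 13: P(13) = 5000 e^(1.30) ≈ 18346.


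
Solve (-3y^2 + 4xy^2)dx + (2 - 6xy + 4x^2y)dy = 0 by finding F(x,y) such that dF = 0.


Check exactness: ∂M/∂y = -6y + 8xy and ∂N/∂x = -6y + 8xy; equal, so the equation is exact.
Integrate M with respect to x (treating y as constant): ∫M dx = -3xy^2 + 2x^2y^2 + h(y).
Differentiate w.r.t. y and set equal to N: the x-dependent terms already match, leaving h'(y) = 2. Integrate: h(y) = 2y.
So F(x,y) = 2y - 3xy^2 + 2x^2y^2.
General solution: 2y - 3xy^2 + 2x^2y^2 = C.


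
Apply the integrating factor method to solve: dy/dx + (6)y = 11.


P(x) = 6, Q(x) = 11; integrating factor μ = e^(6x).
(μ y)' = 11e^(6x) ⇒ μ y = (11/6)e^(6x) + C.
Divide by μ: y = 11/6 + Ce^(-6x).


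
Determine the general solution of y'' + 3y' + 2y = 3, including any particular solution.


Characteristic roots of r² + 3r + 2 = 0 are -2, -1.
y_h = C₁e^(-2x) + C₂e^(-x).
Constant forcing; try y_p = A. Then 2A = 3 ⇒ A = 3/2.
General solution: y = C₁e^(-2x) + C₂e^(-x) + 3/2.


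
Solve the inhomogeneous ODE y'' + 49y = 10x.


Homogeneous: r² + 49 = 0 ⇒ r = ±7i, y_h = C₁cos(7x) + C₂sin(7x).
Polynomial forcing; try y_p = Ax + B. Then y_p'' + 49 y_p = 49(Ax + B) = 10x, so B = 0 and A = 10/49.
General solution: y = C₁cos(7x) + C₂sin(7x) + (10/49)x.


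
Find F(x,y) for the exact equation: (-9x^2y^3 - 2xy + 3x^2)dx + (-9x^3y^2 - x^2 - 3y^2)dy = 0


Check exactness: ∂M/∂y = -27x^2y^2 - 2x and ∂N/∂x = -27x^2y^2 - 2x; equal, so the equation is exact.
Integrate M with respect to x (treating y as constant): ∫M dx = -3x^3y^3 - x^2y + x^3 + h(y).
Differentiate w.r.t. y and set equal to N: the x-dependent terms already match, leaving h'(y) = -3y^2. Integrate: h(y) = -y^3.
So F(x,y) = -3x^3y^3 - x^2y + x^3 - y^3.
General solution: -3x^3y^3 - x^2y + x^3 - y^3 = C.


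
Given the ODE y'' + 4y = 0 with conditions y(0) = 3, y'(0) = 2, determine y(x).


Characteristic roots of r² + 4 = 0 are ±2i, so y = C₁cos(2x) + C₂sin(2x).
Apply y(0) = 3: C₁ = 3. Differentiate and apply y'(0) = 2: 2·C₂ = 2, so C₂ = 1.
Particular solution: y = 3cos(2x) + sin(2x).


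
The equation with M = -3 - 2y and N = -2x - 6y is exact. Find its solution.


Check exactness: ∂M/∂y = -2 and ∂N/∂x = -2; equal, so the equation is exact.
Integrate M with respect to x (treating y as constant): ∫M dx = -3x - 2xy + h(y).
Differentiate w.r.t. y and set equal to N: the x-dependent terms already match, leaving h'(y) = -6y. Integrate: h(y) = -3y^2.
So F(x,y) = -3x - 2xy - 3y^2.
General solution: -3x - 2xy - 3y^2 = C.


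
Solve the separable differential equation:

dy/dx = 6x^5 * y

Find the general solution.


Separate variables: dy/y = 6x^5 dx.
Integrate: ln|y| = x^6 + C₀.
Exponentiate: y = Ce^(x^6).


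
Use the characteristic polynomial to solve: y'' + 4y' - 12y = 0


Characteristic equation: r² + 4r - 12 = 0.
Factor: (r - 2)(r + 6) = 0 ⇒ r = 2, -6 (distinct real).
General solution: y = C₁e^(2x) + C₂e^(-6x).


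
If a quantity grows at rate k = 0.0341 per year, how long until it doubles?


Exponential growth: P(t) = P₀ e^(0.0341t). Set P(t)/P₀ = 2: e^(0.0341t) = 2.
Solve: t = ln(2)/0.0341 ≈ 20.33 years.


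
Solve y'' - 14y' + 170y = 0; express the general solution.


Characteristic equation: r² - 14r + 170 = 0.
Discriminant is negative; roots r = 7 ± 11i (complex conjugate pair).
General solution uses e^(α x)(C₁ cos(β x) + C₂ sin(β x)): y = e^(7x)(C₁cos(11x) + C₂sin(11x)).


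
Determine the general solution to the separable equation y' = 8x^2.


Integrate both sides with respect to x: y = ∫ 8x^2 dx = (8/3)x^3 + C.


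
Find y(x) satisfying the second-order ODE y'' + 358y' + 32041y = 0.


Characteristic equation: r² + 358r + 32041 = 0, i.e. (r + 179)² = 0.
Repeated root r = -179; include an x factor for the second linearly independent solution.
General solution: y = (C₁ + C₂x)e^(-179x).


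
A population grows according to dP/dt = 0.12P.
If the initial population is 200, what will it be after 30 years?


The ODE dP/dt = 0.12P has solution P(t) = P(0)e^(0.12t).
Substitute P(0) = 200 and t = 30: P(30) = 200 e^(3.60) ≈ 7320.


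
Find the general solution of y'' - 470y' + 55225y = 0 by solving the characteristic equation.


Characteristic equation: r² - 470r + 55225 = 0, i.e. (r - 235)² = 0.
Repeated root r = 235; include an x factor for the second linearly independent solution.
General solution: y = (C₁ + C₂x)e^(235x).


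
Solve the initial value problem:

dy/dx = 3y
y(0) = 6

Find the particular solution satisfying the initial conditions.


General solution of y' = 3y is y = Ce^(3x).
Apply y(0) = 6: C = 6.
Particular solution: y = 6e^(3x).


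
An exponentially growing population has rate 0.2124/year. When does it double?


Exponential growth: P(t) = P₀ e^(0.2124t). Set P(t)/P₀ = 2: e^(0.2124t) = 2.
Solve: t = ln(2)/0.2124 ≈ 3.26 years.


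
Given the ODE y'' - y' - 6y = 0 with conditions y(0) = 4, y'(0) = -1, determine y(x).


Characteristic roots of r² - r - 6 = 0 are -2, 3.
General solution y = c₁ e^(-2x) + c₂ e^(3x).
Apply y(0) = 4: c₁ + c₂ = 4. Apply y'(0) = -1: -2 c₁ + 3 c₂ = -1.
Solve: c₁ = 13/5, c₂ = 7/5.
Particular solution: y = (13/5)e^(-2x) + (7/5)e^(3x).


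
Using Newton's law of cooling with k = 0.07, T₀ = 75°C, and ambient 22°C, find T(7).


Newton's law: dT/dt = -k(T - T_a) has solution T(t) = T_a + (T₀ - T_a)e^(-kt).
Plug in T_a = 22, T₀ = 75, k = 0.07, t = 7: T(7) = 22 + (53)e^(-0.49) ≈ 54.5°C.


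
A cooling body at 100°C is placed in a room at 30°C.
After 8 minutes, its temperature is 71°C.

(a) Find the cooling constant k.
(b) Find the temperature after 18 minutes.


Newton's law: T(t) = T_a + (T₀ - T_a)e^(-kt).
(a) Use T(8) = 71: (71 - 30)/(100 - 30) = e^(-k·8), so k = -ln(0.586)/8 ≈ 0.0669.
(b) Apply k to t = 18: T(18) = 30 + (70)e^(-1.204) ≈ 51.0°C.


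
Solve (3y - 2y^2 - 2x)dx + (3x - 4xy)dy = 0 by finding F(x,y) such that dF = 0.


Check exactness: ∂M/∂y = 3 - 4y and ∂N/∂x = 3 - 4y; equal, so the equation is exact.
Integrate M with respect to x (treating y as constant): ∫M dx = 3xy - 2xy^2 - x^2 + h(y).
Differentiate w.r.t. y and set equal to N: all terms match, so h'(y) = 0 and h is a constant absorbed into C.
General solution: 3xy - 2xy^2 - x^2 = C.


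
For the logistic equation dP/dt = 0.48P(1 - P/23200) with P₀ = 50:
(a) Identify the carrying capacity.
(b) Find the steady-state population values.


Logistic ODE dP/dt = 0.48P(1 - P/23200) has equilibria where dP/dt = 0, i.e. P = 0 or P = 23200.
The coefficient (1 - P/K) = 0 when P = K, identifying K = 23200 as the carrying capacity.
(a) K = 23200; (b) equilibria P = 0 and P = 23200.


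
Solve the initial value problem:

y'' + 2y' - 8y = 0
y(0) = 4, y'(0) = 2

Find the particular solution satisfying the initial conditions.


Characteristic roots of r² + 2r - 8 = 0 are -4, 2.
General solution y = c₁ e^(-4x) + c₂ e^(2x).
Apply y(0) = 4: c₁ + c₂ = 4. Apply y'(0) = 2: -4 c₁ + 2 c₂ = 2.
Solve: c₁ = 1, c₂ = 3.
Particular solution: y = e^(-4x) + 3e^(2x).


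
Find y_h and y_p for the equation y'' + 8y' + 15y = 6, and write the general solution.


Characteristic roots of r² + 8r + 15 = 0 are -3, -5.
y_h = C₁e^(-3x) + C₂e^(-5x).
Constant forcing; try y_p = A. Then 15A = 6 ⇒ A = 2/5.
General solution: y = C₁e^(-3x) + C₂e^(-5x) + 2/5.


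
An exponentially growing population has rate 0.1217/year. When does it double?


Exponential growth: P(t) = P₀ e^(0.1217t). Set P(t)/P₀ = 2: e^(0.1217t) = 2.
Solve: t = ln(2)/0.1217 ≈ 5.70 years.


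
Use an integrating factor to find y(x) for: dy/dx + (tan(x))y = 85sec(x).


P(x) = tan(x) ⇒ μ = e^(∫tan(x)dx) = sec(x).
(sec(x) y)' = 85sec²(x) ⇒ sec(x) y = 85tan(x) + C.
Multiply by cos(x): y = 85sin(x) + C·cos(x).


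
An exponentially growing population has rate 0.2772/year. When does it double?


Exponential growth: P(t) = P₀ e^(0.2772t). Set P(t)/P₀ = 2: e^(0.2772t) = 2.
Solve: t = ln(2)/0.2772 ≈ 2.50 years.


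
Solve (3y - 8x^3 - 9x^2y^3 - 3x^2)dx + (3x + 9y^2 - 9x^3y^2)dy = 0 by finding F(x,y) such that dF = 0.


Check exactness: ∂M/∂y = 3 - 27x^2y^2 and ∂N/∂x = 3 - 27x^2y^2; equal, so the equation is exact.
Integrate M with respect to x (treating y as constant): ∫M dx = 3xy - 2x^4 - 3x^3y^3 - x^3 + h(y).
Differentiate w.r.t. y and set equal to N: the x-dependent terms already match, leaving h'(y) = 9y^2. Integrate: h(y) = 3y^3.
So F(x,y) = 3xy - 2x^4 + 3y^3 - 3x^3y^3 - x^3.
General solution: 3xy - 2x^4 + 3y^3 - 3x^3y^3 - x^3 = C.


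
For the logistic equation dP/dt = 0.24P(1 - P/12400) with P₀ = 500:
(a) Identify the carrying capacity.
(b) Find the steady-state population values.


Logistic ODE dP/dt = 0.24P(1 - P/12400) has equilibria where dP/dt = 0, i.e. P = 0 or P = 12400.
The coefficient (1 - P/K) = 0 when P = K, identifying K = 12400 as the carrying capacity.
(a) K = 12400; (b) equilibria P = 0 and P = 12400.


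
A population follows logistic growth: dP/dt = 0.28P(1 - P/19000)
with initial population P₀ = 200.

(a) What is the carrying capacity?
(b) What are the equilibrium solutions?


Logistic ODE dP/dt = 0.28P(1 - P/19000) has equilibria where dP/dt = 0, i.e. P = 0 or P = 19000.
The coefficient (1 - P/K) = 0 when P = K, identifying K = 19000 as the carrying capacity.
(a) K = 19000; (b) equilibria P = 0 and P = 19000.


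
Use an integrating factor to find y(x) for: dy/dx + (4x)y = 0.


P(x) = 4x ⇒ μ = e^(2x²).
Q(x) = 0 so μ y is constant: y = Ce^(-2x²).


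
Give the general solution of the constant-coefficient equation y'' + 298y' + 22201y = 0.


Characteristic equation: r² + 298r + 22201 = 0, i.e. (r + 149)² = 0.
Repeated root r = -149; include an x factor for the second linearly independent solution.
General solution: y = (C₁ + C₂x)e^(-149x).


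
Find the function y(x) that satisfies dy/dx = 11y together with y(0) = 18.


General solution of y' = 11y is y = Ce^(11x).
Apply y(0) = 18: C = 18.
Particular solution: y = 18e^(11x).


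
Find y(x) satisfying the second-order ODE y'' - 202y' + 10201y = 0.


Characteristic equation: r² - 202r + 10201 = 0, i.e. (r - 101)² = 0.
Repeated root r = 101; include an x factor for the second linearly independent solution.
General solution: y = (C₁ + C₂x)e^(101x).


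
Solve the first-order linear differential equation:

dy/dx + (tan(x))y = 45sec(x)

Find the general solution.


P(x) = tan(x) ⇒ μ = e^(∫tan(x)dx) = sec(x).
(sec(x) y)' = 45sec²(x) ⇒ sec(x) y = 45tan(x) + C.
Multiply by cos(x): y = 45sin(x) + C·cos(x).


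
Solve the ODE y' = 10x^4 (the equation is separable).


Integrate both sides with respect to x: y = ∫ 10x^4 dx = 2x^5 + C.


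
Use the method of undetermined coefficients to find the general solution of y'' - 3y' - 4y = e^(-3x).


Characteristic roots of r² - 3r - 4 = 0 are -1, 4.
y_h = C₁e^(-x) + C₂e^(4x).
Forcing exponent -3 is not a characteristic root; try y_p = Ae^(-3x).
Substitute: A·(9 + (-3)·-3 + (-4)) = A·14 = 1, so A = 1/14.
General solution: y = C₁e^(-x) + C₂e^(4x) + (1/14)e^(-3x).


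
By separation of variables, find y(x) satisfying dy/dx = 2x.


Integrate both sides with respect to x: y = ∫ 2x dx = x^2 + C.


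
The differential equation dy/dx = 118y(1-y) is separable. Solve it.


Separate: dy/[y(1-y)] = 118 dx.
Partial fractions: 1/[y(1-y)] = 1/y + 1/(1-y).
Integrate: ln|y/(1-y)| = 118x + C₀.
Solve for y: y = 1/(1 + Ce^(-118x)).


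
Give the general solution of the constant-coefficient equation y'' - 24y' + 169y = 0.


Characteristic equation: r² - 24r + 169 = 0.
Discriminant is negative; roots r = 12 ± 5i (complex conjugate pair).
General solution uses e^(α x)(C₁ cos(β x) + C₂ sin(β x)): y = e^(12x)(C₁cos(5x) + C₂sin(5x)).


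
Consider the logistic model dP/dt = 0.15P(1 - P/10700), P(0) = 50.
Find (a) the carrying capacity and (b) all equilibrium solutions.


Logistic ODE dP/dt = 0.15P(1 - P/10700) has equilibria where dP/dt = 0, i.e. P = 0 or P = 10700.
The coefficient (1 - P/K) = 0 when P = K, identifying K = 10700 as the carrying capacity.
(a) K = 10700; (b) equilibria P = 0 and P = 10700.


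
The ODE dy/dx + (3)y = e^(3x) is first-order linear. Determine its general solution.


P(x) = 3 ⇒ μ = e^(3x).
(μ y)' = e^(6x) ⇒ μ y = (1/6)e^(6x) + C.
Divide by μ: y = (1/6)e^(3x) + Ce^(-3x).


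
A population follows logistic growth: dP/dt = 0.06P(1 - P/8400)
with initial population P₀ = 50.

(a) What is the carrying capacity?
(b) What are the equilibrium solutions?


Logistic ODE dP/dt = 0.06P(1 - P/8400) has equilibria where dP/dt = 0, i.e. P = 0 or P = 8400.
The coefficient (1 - P/K) = 0 when P = K, identifying K = 8400 as the carrying capacity.
(a) K = 8400; (b) equilibria P = 0 and P = 8400.


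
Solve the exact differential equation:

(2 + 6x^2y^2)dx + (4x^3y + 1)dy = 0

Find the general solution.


Check exactness: ∂M/∂y = 12x^2y and ∂N/∂x = 12x^2y; equal, so the equation is exact.
Integrate M with respect to x (treating y as constant): ∫M dx = 2x + 2x^3y^2 + h(y).
Differentiate w.r.t. y and set equal to N: the x-dependent terms already match, leaving h'(y) = 1. Integrate: h(y) = y.
So F(x,y) = 2x + 2x^3y^2 + y.
General solution: 2x + 2x^3y^2 + y = C.


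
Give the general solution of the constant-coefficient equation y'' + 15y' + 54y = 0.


Characteristic equation: r² + 15r + 54 = 0.
Factor: (r + 6)(r + 9) = 0 ⇒ r = -6, -9 (distinct real).
General solution: y = C₁e^(-6x) + C₂e^(-9x).


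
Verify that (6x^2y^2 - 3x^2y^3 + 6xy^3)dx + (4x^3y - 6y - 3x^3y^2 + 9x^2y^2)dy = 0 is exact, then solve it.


Check exactness: ∂M/∂y = 12x^2y - 9x^2y^2 + 18xy^2 and ∂N/∂x = 12x^2y - 9x^2y^2 + 18xy^2; equal, so the equation is exact.
Integrate M with respect to x (treating y as constant): ∫M dx = 2x^3y^2 - x^3y^3 + 3x^2y^3 + h(y).
Differentiate w.r.t. y and set equal to N: the x-dependent terms already match, leaving h'(y) = -6y. Integrate: h(y) = -3y^2.
So F(x,y) = 2x^3y^2 - 3y^2 - x^3y^3 + 3x^2y^3.
General solution: 2x^3y^2 - 3y^2 - x^3y^3 + 3x^2y^3 = C.


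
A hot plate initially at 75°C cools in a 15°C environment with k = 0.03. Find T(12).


Newton's law: dT/dt = -k(T - T_a) has solution T(t) = T_a + (T₀ - T_a)e^(-kt).
Plug in T_a = 15, T₀ = 75, k = 0.03, t = 12: T(12) = 15 + (60)e^(-0.36) ≈ 56.9°C.


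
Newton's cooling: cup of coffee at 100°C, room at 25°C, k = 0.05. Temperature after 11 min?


Newton's law: dT/dt = -k(T - T_a) has solution T(t) = T_a + (T₀ - T_a)e^(-kt).
Plug in T_a = 25, T₀ = 100, k = 0.05, t = 11: T(11) = 25 + (75)e^(-0.55) ≈ 68.3°C.


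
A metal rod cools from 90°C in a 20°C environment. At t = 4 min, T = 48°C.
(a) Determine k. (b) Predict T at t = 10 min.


Newton's law: T(t) = T_a + (T₀ - T_a)e^(-kt).
(a) Use T(4) = 48: (48 - 20)/(90 - 20) = e^(-k·4), so k = -ln(0.400)/4 ≈ 0.2291.
(b) Apply k to t = 10: T(10) = 20 + (70)e^(-2.291) ≈ 27.1°C.


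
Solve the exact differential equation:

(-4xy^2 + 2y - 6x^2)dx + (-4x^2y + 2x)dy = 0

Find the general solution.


Check exactness: ∂M/∂y = -8xy + 2 and ∂N/∂x = -8xy + 2; equal, so the equation is exact.
Integrate M with respect to x (treating y as constant): ∫M dx = -2x^2y^2 + 2xy - 2x^3 + h(y).
Differentiate w.r.t. y and set equal to N: all terms match, so h'(y) = 0 and h is a constant absorbed into C.
General solution: -2x^2y^2 + 2xy - 2x^3 = C.


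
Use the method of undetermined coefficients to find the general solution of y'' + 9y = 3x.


Homogeneous: r² + 9 = 0 ⇒ r = ±3i, y_h = C₁cos(3x) + C₂sin(3x).
Polynomial forcing; try y_p = Ax + B. Then y_p'' + 9 y_p = 9(Ax + B) = 3x, so B = 0 and A = 1/3.
General solution: y = C₁cos(3x) + C₂sin(3x) + (1/3)x.


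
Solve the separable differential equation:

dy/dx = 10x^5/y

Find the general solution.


Separate variables: y dy = 10x^5 dx.
Integrate both sides: y²/2 = (5/3)x^6 + C₀.
Multiply by 2: y² = (10/3)x^6 + C.


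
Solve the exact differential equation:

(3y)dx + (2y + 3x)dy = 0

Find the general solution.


Check exactness: ∂M/∂y = 3 and ∂N/∂x = 3; equal, so the equation is exact.
Integrate M with respect to x (treating y as constant): ∫M dx = 3xy + h(y).
Differentiate w.r.t. y and set equal to N: the x-dependent terms already match, leaving h'(y) = 2y. Integrate: h(y) = y^2.
So F(x,y) = y^2 + 3xy.
General solution: y^2 + 3xy = C.


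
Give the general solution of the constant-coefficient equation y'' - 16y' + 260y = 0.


Characteristic equation: r² - 16r + 260 = 0.
Discriminant is negative; roots r = 8 ± 14i (complex conjugate pair).
General solution uses e^(α x)(C₁ cos(β x) + C₂ sin(β x)): y = e^(8x)(C₁cos(14x) + C₂sin(14x)).


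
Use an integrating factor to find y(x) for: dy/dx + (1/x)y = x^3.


P(x) = 1/x ⇒ μ = x^1.
(x^1 y)' = x^4 ⇒ x^1 y = x^5/(5) + C.
Solve for y: y = (1/5)x^4 + C/x^1.


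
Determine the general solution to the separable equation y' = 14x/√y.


Separate: √y dy = 14x dx.
Integrate: (2/3)y^(3/2) = 7x² + C.


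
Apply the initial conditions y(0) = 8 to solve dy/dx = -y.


General solution of y' = -y is y = Ce^(-x).
Apply y(0) = 8: C = 8.
Particular solution: y = 8e^(-x).


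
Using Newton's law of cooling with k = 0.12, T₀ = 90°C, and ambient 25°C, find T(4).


Newton's law: dT/dt = -k(T - T_a) has solution T(t) = T_a + (T₀ - T_a)e^(-kt).
Plug in T_a = 25, T₀ = 90, k = 0.12, t = 4: T(4) = 25 + (65)e^(-0.48) ≈ 65.2°C.


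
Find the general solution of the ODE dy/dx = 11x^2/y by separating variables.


Separate variables: y dy = 11x^2 dx.
Integrate both sides: y²/2 = (11/3)x^3 + C₀.
Multiply by 2: y² = (22/3)x^3 + C.


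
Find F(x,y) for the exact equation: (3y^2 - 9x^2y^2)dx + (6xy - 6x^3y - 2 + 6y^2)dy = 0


Check exactness: ∂M/∂y = 6y - 18x^2y and ∂N/∂x = 6y - 18x^2y; equal, so the equation is exact.
Integrate M with respect to x (treating y as constant): ∫M dx = 3xy^2 - 3x^3y^2 + h(y).
Differentiate w.r.t. y and set equal to N: the x-dependent terms already match, leaving h'(y) = -2 + 6y^2. Integrate: h(y) = -2y + 2y^3.
So F(x,y) = 3xy^2 - 3x^3y^2 - 2y + 2y^3.
General solution: 3xy^2 - 3x^3y^2 - 2y + 2y^3 = C.


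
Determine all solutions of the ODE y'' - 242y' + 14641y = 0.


Characteristic equation: r² - 242r + 14641 = 0, i.e. (r - 121)² = 0.
Repeated root r = 121; include an x factor for the second linearly independent solution.
General solution: y = (C₁ + C₂x)e^(121x).


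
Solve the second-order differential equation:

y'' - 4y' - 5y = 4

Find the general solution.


Characteristic roots of r² - 4r - 5 = 0 are -1, 5.
y_h = C₁e^(-x) + C₂e^(5x).
Forcing exponent 0 is not a characteristic root; try y_p = A.
Substitute: A·(0 + (-4)·0 + (-5)) = A·-5 = 4, so A = -4/5.
General solution: y = C₁e^(-x) + C₂e^(5x) - 4/5.


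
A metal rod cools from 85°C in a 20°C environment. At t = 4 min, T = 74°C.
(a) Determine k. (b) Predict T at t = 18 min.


Newton's law: T(t) = T_a + (T₀ - T_a)e^(-kt).
(a) Use T(4) = 74: (74 - 20)/(85 - 20) = e^(-k·4), so k = -ln(0.831)/4 ≈ 0.0464.
(b) Apply k to t = 18: T(18) = 20 + (65)e^(-0.834) ≈ 48.2°C.


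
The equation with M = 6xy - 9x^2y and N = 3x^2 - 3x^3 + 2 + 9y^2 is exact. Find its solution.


Check exactness: ∂M/∂y = 6x - 9x^2 and ∂N/∂x = 6x - 9x^2; equal, so the equation is exact.
Integrate M with respect to x (treating y as constant): ∫M dx = 3x^2y - 3x^3y + h(y).
Differentiate w.r.t. y and set equal to N: the x-dependent terms already match, leaving h'(y) = 2 + 9y^2. Integrate: h(y) = 2y + 3y^3.
So F(x,y) = 3x^2y - 3x^3y + 2y + 3y^3.
General solution: 3x^2y - 3x^3y + 2y + 3y^3 = C.


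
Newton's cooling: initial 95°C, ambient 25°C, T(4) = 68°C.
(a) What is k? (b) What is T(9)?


Newton's law: T(t) = T_a + (T₀ - T_a)e^(-kt).
(a) Use T(4) = 68: (68 - 25)/(95 - 25) = e^(-k·4), so k = -ln(0.614)/4 ≈ 0.1218.
(b) Apply k to t = 9: T(9) = 25 + (70)e^(-1.096) ≈ 48.4°C.


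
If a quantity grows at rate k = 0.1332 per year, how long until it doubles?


Exponential growth: P(t) = P₀ e^(0.1332t). Set P(t)/P₀ = 2: e^(0.1332t) = 2.
Solve: t = ln(2)/0.1332 ≈ 5.20 years.


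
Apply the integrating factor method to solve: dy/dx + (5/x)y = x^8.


P(x) = 5/x ⇒ μ = x^5.
(x^5 y)' = x^13 ⇒ x^5 y = x^14/(14) + C.
Solve for y: y = (1/14)x^9 + C/x^5.


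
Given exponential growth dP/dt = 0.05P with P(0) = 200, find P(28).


The ODE dP/dt = 0.05P has solution P(t) = P(0)e^(0.05t).
Substitute P(0) = 200 and t = 28: P(28) = 200 e^(1.40) ≈ 811.


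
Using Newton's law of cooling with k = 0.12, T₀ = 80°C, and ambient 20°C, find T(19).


Newton's law: dT/dt = -k(T - T_a) has solution T(t) = T_a + (T₀ - T_a)e^(-kt).
Plug in T_a = 20, T₀ = 80, k = 0.12, t = 19: T(19) = 20 + (60)e^(-2.28) ≈ 26.1°C.


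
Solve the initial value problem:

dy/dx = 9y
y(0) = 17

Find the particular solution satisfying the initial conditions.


General solution of y' = 9y is y = Ce^(9x).
Apply y(0) = 17: C = 17.
Particular solution: y = 17e^(9x).


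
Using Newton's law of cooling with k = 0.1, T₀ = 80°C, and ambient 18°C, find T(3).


Newton's law: dT/dt = -k(T - T_a) has solution T(t) = T_a + (T₀ - T_a)e^(-kt).
Plug in T_a = 18, T₀ = 80, k = 0.1, t = 3: T(3) = 18 + (62)e^(-0.30) ≈ 63.9°C.


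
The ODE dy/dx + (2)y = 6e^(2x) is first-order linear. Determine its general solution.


P(x) = 2 ⇒ μ = e^(2x).
(μ y)' = 6e^(4x) ⇒ μ y = (6/4)e^(4x) + C.
Divide by μ: y = (3/2)e^(2x) + Ce^(-2x).


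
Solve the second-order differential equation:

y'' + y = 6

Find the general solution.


Homogeneous part: r² + 1 = 0 ⇒ r = ±1i, so y_h = C₁cos(x) + C₂sin(x).
Try constant y_p = A; plug in: 1A = 6 ⇒ A = 6.
General solution: y = C₁cos(x) + C₂sin(x) + 6.


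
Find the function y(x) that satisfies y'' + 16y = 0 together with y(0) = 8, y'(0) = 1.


Characteristic roots of r² + 16 = 0 are ±4i, so y = C₁cos(4x) + C₂sin(4x).
Apply y(0) = 8: C₁ = 8. Differentiate and apply y'(0) = 1: 4·C₂ = 1, so C₂ = 1/4.
Particular solution: y = 8cos(4x) + (1/4)sin(4x).


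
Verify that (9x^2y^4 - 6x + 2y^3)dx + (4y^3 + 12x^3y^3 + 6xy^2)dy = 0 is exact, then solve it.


Check exactness: ∂M/∂y = 36x^2y^3 + 6y^2 and ∂N/∂x = 36x^2y^3 + 6y^2; equal, so the equation is exact.
Integrate M with respect to x (treating y as constant): ∫M dx = 3x^3y^4 - 3x^2 + 2xy^3 + h(y).
Differentiate w.r.t. y and set equal to N: the x-dependent terms already match, leaving h'(y) = 4y^3. Integrate: h(y) = y^4.
So F(x,y) = y^4 + 3x^3y^4 - 3x^2 + 2xy^3.
General solution: y^4 + 3x^3y^4 - 3x^2 + 2xy^3 = C.


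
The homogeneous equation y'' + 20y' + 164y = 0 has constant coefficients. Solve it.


Characteristic equation: r² + 20r + 164 = 0.
Discriminant is negative; roots r = -10 ± 8i (complex conjugate pair).
General solution uses e^(α x)(C₁ cos(β x) + C₂ sin(β x)): y = e^(-10x)(C₁cos(8x) + C₂sin(8x)).


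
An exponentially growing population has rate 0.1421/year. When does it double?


Exponential growth: P(t) = P₀ e^(0.1421t). Set P(t)/P₀ = 2: e^(0.1421t) = 2.
Solve: t = ln(2)/0.1421 ≈ 4.88 years.


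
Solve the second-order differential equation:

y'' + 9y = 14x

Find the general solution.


Homogeneous: r² + 9 = 0 ⇒ r = ±3i, y_h = C₁cos(3x) + C₂sin(3x).
Polynomial forcing; try y_p = Ax + B. Then y_p'' + 9 y_p = 9(Ax + B) = 14x, so B = 0 and A = 14/9.
General solution: y = C₁cos(3x) + C₂sin(3x) + (14/9)x.


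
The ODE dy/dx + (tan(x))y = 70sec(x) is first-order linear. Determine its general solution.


P(x) = tan(x) ⇒ μ = e^(∫tan(x)dx) = sec(x).
(sec(x) y)' = 70sec²(x) ⇒ sec(x) y = 70tan(x) + C.
Multiply by cos(x): y = 70sin(x) + C·cos(x).


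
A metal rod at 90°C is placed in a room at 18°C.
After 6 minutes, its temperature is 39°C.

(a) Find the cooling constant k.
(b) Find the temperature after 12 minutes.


Newton's law: T(t) = T_a + (T₀ - T_a)e^(-kt).
(a) Use T(6) = 39: (39 - 18)/(90 - 18) = e^(-k·6), so k = -ln(0.292)/6 ≈ 0.2054.
(b) Apply k to t = 12: T(12) = 18 + (72)e^(-2.464) ≈ 24.1°C.


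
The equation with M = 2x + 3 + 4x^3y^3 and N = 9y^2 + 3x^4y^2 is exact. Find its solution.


Check exactness: ∂M/∂y = 12x^3y^2 and ∂N/∂x = 12x^3y^2; equal, so the equation is exact.
Integrate M with respect to x (treating y as constant): ∫M dx = x^2 + 3x + x^4y^3 + h(y).
Differentiate w.r.t. y and set equal to N: the x-dependent terms already match, leaving h'(y) = 9y^2. Integrate: h(y) = 3y^3.
So F(x,y) = 3y^3 + x^2 + 3x + x^4y^3.
General solution: 3y^3 + x^2 + 3x + x^4y^3 = C.
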